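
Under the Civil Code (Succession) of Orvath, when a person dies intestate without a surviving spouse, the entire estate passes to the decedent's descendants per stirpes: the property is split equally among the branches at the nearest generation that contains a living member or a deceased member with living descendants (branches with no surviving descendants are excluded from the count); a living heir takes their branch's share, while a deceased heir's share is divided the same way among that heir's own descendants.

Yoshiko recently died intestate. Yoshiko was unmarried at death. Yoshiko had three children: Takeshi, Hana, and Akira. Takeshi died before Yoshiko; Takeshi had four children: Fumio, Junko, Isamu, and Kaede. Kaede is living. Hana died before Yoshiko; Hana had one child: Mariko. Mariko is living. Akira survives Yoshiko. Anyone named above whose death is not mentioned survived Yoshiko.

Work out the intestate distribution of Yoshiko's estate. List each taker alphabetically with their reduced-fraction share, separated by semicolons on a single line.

Akira 1/3; Fumio 1/12; Isamu 1/12; Junko 1/12; Kaede 1/12; Mariko 1/3

There is no surviving spouse, so the entire estate passes to Yoshiko's descendants per stirpes.
The estate is divided into 3 equal shares of 1/3 among Takeshi, Hana, Akira.
Takeshi predeceased; the 1/3 allotted to Takeshi's branch passes to Takeshi's issue by representation.
The 1/3 is divided into 4 equal shares of 1/12 among Fumio, Junko, Isamu, Kaede.
Fumio is living and takes 1/12.
Junko is living and takes 1/12.
Isamu is living and takes 1/12.
Kaede is living and takes 1/12.
Hana predeceased; the 1/3 allotted to Hana's branch passes to Hana's issue by representation.
Mariko is the sole taker at this level and receives the full 1/3.
Akira is living and takes 1/3.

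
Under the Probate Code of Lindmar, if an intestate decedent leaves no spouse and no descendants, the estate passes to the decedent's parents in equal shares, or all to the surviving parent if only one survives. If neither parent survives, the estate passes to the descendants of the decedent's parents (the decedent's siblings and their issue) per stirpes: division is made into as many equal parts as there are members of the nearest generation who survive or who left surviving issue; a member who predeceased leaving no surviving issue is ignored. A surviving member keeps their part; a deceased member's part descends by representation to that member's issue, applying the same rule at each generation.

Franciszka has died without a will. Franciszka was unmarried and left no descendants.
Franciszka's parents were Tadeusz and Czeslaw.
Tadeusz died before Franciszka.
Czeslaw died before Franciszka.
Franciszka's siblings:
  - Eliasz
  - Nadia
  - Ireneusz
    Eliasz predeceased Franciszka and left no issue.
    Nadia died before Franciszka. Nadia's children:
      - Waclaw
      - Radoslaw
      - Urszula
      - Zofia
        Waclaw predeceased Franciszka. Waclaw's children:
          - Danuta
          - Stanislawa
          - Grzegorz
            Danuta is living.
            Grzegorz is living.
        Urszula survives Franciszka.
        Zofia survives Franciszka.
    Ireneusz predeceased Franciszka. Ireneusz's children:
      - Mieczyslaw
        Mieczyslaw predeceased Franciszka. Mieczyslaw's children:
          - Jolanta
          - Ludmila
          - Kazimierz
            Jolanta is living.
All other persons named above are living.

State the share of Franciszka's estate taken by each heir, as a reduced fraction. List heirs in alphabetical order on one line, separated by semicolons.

Neither parent survives and there are no descendants, so the estate passes to Franciszka's siblings and their issue per stirpes.
Eliasz left no surviving issue, so that branch lapses and is disregarded.
The estate is divided into 2 equal shares of 1/2 among Nadia, Ireneusz.
Nadia predeceased; the 1/2 allotted to Nadia's branch passes to Nadia's issue by representation.
The 1/2 is divided into 4 equal shares of 1/8 among Waclaw, Radoslaw, Urszula, Zofia.
Waclaw predeceased; the 1/8 allotted to Waclaw's branch passes to Waclaw's issue by representation.
The 1/8 is divided into 3 equal shares of 1/24 among Danuta, Stanislawa, Grzegorz.
Danuta is living and takes 1/24.
Stanislawa is living and takes 1/24.
Grzegorz is living and takes 1/24.
Radoslaw is living and takes 1/8.
Urszula is living and takes 1/8.
Zofia is living and takes 1/8.
Ireneusz predeceased; the 1/2 allotted to Ireneusz's branch passes to Ireneusz's issue by representation.
Mieczyslaw's line is the sole branch at this level, so the full 1/2 passes to Mieczyslaw's issue by representation.
The 1/2 is divided into 3 equal shares of 1/6 among Jolanta, Ludmila, Kazimierz.
Jolanta is living and takes 1/6.
Ludmila is living and takes 1/6.
Kazimierz is living and takes 1/6.

Danuta 1/24; Grzegorz 1/24; Jolanta 1/6; Kazimierz 1/6; Ludmila 1/6; Radoslaw 1/8; Stanislawa 1/24; Urszula 1/8; Zofia 1/8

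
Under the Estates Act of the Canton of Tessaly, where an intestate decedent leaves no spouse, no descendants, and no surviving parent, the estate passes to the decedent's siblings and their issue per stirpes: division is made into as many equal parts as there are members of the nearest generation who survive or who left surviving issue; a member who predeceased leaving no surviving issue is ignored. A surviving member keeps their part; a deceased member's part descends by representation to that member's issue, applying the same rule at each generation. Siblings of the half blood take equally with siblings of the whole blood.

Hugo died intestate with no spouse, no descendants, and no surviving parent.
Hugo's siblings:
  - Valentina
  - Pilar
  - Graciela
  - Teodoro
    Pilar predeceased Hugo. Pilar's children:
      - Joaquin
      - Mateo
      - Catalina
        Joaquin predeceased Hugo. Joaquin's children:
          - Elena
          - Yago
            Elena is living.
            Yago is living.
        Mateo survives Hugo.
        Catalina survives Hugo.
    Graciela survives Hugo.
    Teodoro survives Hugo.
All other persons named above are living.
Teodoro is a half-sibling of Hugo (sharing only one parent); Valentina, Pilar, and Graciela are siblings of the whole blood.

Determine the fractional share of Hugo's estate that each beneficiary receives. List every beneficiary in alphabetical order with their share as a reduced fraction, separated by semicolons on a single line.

Catalina 1/12; Elena 1/24; Graciela 1/4; Mateo 1/12; Teodoro 1/4; Valentina 1/4; Yago 1/24

No spouse, descendants, or parent survives, so the estate passes to Hugo's siblings per stirpes.
Half-blood and whole-blood siblings take equally under the stated rule.
The estate is divided into 4 equal shares of 1/4 among Valentina, Pilar, Graciela, Teodoro.
Valentina is living and takes 1/4.
Pilar predeceased; the 1/4 allotted to Pilar's branch passes to Pilar's issue by representation.
The 1/4 is divided into 3 equal shares of 1/12 among Joaquin, Mateo, Catalina.
Joaquin predeceased; the 1/12 allotted to Joaquin's branch passes to Joaquin's issue by representation.
The 1/12 is divided into 2 equal shares of 1/24 among Elena, Yago.
Elena is living and takes 1/24.
Yago is living and takes 1/24.
Mateo is living and takes 1/12.
Catalina is living and takes 1/12.
Graciela is living and takes 1/4.
Teodoro is living and takes 1/4.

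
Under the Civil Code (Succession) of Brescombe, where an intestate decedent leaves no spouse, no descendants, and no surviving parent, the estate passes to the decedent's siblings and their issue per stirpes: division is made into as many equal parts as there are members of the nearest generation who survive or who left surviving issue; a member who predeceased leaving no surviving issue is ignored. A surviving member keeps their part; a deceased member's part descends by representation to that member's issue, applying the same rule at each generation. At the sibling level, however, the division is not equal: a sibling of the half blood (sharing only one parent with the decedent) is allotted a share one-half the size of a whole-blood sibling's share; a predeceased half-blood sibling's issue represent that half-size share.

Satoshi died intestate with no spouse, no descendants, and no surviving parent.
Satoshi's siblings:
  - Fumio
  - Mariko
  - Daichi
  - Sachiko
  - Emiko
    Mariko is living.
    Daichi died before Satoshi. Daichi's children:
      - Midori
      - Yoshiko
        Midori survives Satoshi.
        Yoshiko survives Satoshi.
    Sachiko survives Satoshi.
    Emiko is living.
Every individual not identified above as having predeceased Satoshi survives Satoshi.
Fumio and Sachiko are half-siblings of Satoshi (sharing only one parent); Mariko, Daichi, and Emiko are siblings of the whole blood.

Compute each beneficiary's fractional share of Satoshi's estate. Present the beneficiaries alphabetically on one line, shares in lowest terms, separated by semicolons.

No spouse, descendants, or parent survives, so the estate passes to Satoshi's siblings per stirpes.
Half-blood siblings count for one-half the weight of whole-blood siblings at the initial division.
Dividing 1 in proportion to weights (total weight 4): Fumio (weight 1/2) → 1/8; Mariko (weight 1) → 1/4; Daichi (weight 1) → 1/4; Sachiko (weight 1/2) → 1/8; Emiko (weight 1) → 1/4.
Fumio is living and takes 1/8.
Mariko is living and takes 1/4.
Daichi predeceased; the 1/4 allotted to Daichi's branch passes to Daichi's issue by representation.
The 1/4 is divided into 2 equal shares of 1/8 among Midori, Yoshiko.
Midori is living and takes 1/8.
Yoshiko is living and takes 1/8.
Sachiko is living and takes 1/8.
Emiko is living and takes 1/4.

Emiko 1/4; Fumio 1/8; Mariko 1/4; Midori 1/8; Sachiko 1/8; Yoshiko 1/8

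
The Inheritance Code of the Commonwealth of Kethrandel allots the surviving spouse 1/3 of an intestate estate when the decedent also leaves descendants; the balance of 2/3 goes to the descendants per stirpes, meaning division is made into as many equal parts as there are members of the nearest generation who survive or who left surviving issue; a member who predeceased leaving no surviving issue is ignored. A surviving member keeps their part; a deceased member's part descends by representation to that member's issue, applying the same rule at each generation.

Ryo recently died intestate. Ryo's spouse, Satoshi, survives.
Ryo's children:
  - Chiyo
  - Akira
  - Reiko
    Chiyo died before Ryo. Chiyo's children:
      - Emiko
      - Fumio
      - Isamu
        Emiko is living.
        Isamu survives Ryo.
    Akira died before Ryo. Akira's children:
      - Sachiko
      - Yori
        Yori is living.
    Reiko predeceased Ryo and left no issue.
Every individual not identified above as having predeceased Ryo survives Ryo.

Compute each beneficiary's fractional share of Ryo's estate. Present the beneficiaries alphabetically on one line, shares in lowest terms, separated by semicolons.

Satoshi, as surviving spouse, takes 1/3.
The remaining 2/3 passes to Ryo's descendants per stirpes.
Reiko left no surviving issue, so that branch lapses and is disregarded.
The 2/3 is divided into 2 equal shares of 1/3 among Chiyo, Akira.
Chiyo predeceased; the 1/3 allotted to Chiyo's branch passes to Chiyo's issue by representation.
The 1/3 is divided into 3 equal shares of 1/9 among Emiko, Fumio, Isamu.
Emiko is living and takes 1/9.
Fumio is living and takes 1/9.
Isamu is living and takes 1/9.
Akira predeceased; the 1/3 allotted to Akira's branch passes to Akira's issue by representation.
The 1/3 is divided into 2 equal shares of 1/6 among Sachiko, Yori.
Sachiko is living and takes 1/6.
Yori is living and takes 1/6.

Emiko 1/9; Fumio 1/9; Isamu 1/9; Sachiko 1/6; Satoshi 1/3; Yori 1/6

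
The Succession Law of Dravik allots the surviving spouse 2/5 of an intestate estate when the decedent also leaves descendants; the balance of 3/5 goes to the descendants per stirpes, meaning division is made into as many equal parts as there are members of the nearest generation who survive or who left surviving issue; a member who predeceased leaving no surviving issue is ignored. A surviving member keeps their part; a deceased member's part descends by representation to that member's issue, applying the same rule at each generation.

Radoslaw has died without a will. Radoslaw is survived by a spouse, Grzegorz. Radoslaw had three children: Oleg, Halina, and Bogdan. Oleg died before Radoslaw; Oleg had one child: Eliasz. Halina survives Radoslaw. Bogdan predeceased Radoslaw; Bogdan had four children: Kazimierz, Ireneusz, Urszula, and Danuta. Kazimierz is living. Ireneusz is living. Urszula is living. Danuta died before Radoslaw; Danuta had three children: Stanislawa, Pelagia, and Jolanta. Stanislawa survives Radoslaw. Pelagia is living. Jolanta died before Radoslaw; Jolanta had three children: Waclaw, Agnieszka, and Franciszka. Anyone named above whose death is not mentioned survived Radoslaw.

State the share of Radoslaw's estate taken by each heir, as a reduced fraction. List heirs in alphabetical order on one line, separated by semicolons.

Grzegorz, as surviving spouse, takes 2/5.
The remaining 3/5 passes to Radoslaw's descendants per stirpes.
The 3/5 is divided into 3 equal shares of 1/5 among Oleg, Halina, Bogdan.
Oleg predeceased; the 1/5 allotted to Oleg's branch passes to Oleg's issue by representation.
Eliasz is the sole taker at this level and receives the full 1/5.
Halina is living and takes 1/5.
Bogdan predeceased; the 1/5 allotted to Bogdan's branch passes to Bogdan's issue by representation.
The 1/5 is divided into 4 equal shares of 1/20 among Kazimierz, Ireneusz, Urszula, Danuta.
Kazimierz is living and takes 1/20.
Ireneusz is living and takes 1/20.
Urszula is living and takes 1/20.
Danuta predeceased; the 1/20 allotted to Danuta's branch passes to Danuta's issue by representation.
The 1/20 is divided into 3 equal shares of 1/60 among Stanislawa, Pelagia, Jolanta.
Stanislawa is living and takes 1/60.
Pelagia is living and takes 1/60.
Jolanta predeceased; the 1/60 allotted to Jolanta's branch passes to Jolanta's issue by representation.
The 1/60 is divided into 3 equal shares of 1/180 among Waclaw, Agnieszka, Franciszka.
Waclaw is living and takes 1/180.
Agnieszka is living and takes 1/180.
Franciszka is living and takes 1/180.

Agnieszka 1/180; Eliasz 1/5; Franciszka 1/180; Grzegorz 2/5; Halina 1/5; Ireneusz 1/20; Kazimierz 1/20; Pelagia 1/60; Stanislawa 1/60; Urszula 1/20; Waclaw 1/180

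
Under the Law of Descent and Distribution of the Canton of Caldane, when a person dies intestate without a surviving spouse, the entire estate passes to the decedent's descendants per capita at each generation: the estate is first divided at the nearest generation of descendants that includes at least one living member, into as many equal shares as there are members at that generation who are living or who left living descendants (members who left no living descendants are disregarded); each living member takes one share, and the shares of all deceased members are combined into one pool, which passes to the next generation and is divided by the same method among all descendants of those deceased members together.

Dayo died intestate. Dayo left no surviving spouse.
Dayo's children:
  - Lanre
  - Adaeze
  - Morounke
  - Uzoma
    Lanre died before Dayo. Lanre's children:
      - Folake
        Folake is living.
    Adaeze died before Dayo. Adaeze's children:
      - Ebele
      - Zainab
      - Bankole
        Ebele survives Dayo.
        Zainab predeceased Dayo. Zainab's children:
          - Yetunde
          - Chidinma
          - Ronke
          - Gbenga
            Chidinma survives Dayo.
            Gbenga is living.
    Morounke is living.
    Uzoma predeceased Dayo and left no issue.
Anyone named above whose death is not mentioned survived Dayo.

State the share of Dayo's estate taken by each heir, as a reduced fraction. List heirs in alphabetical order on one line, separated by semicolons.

There is no surviving spouse, so the entire estate passes to Dayo's descendants per capita at each generation.
At generation 1 (Lanre, Adaeze, Morounke) there are 3 shares of (1)/3 = 1/3 each.
Living: Morounke — each takes 1/3.
Deceased: Lanre and Adaeze. Their combined 2/3 is pooled and carried to generation 2.
At generation 2 (Folake, Ebele, Zainab, Bankole) there are 4 shares of (2/3)/4 = 1/6 each.
Living: Folake, Ebele, and Bankole — each takes 1/6.
Deceased: Zainab. That 1/6 share is carried to generation 3.
At generation 3 (Yetunde, Chidinma, Ronke, Gbenga) there are 4 shares of (1/6)/4 = 1/24 each.
Living: Yetunde, Chidinma, Ronke, and Gbenga — each takes 1/24.

Bankole 1/6; Chidinma 1/24; Ebele 1/6; Folake 1/6; Gbenga 1/24; Morounke 1/3; Ronke 1/24; Yetunde 1/24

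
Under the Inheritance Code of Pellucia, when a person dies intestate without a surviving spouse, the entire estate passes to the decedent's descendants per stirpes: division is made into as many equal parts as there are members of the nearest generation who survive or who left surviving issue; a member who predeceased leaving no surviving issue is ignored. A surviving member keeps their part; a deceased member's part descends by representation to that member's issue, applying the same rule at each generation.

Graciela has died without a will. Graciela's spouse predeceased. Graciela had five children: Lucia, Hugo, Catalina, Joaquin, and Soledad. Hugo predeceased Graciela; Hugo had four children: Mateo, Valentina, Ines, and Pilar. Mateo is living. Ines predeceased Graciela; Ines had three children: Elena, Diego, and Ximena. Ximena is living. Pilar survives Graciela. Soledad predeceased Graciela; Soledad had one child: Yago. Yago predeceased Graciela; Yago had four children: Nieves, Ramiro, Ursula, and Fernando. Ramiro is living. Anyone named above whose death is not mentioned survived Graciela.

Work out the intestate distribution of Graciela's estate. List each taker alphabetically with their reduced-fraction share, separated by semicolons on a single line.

Catalina 1/5; Diego 1/60; Elena 1/60; Fernando 1/20; Joaquin 1/5; Lucia 1/5; Mateo 1/20; Nieves 1/20; Pilar 1/20; Ramiro 1/20; Ursula 1/20; Valentina 1/20; Ximena 1/60

There is no surviving spouse, so the entire estate passes to Graciela's descendants per stirpes.
The estate is divided into 5 equal shares of 1/5 among Lucia, Hugo, Catalina, Joaquin, Soledad.
Lucia is living and takes 1/5.
Hugo predeceased; the 1/5 allotted to Hugo's branch passes to Hugo's issue by representation.
The 1/5 is divided into 4 equal shares of 1/20 among Mateo, Valentina, Ines, Pilar.
Mateo is living and takes 1/20.
Valentina is living and takes 1/20.
Ines predeceased; the 1/20 allotted to Ines's branch passes to Ines's issue by representation.
The 1/20 is divided into 3 equal shares of 1/60 among Elena, Diego, Ximena.
Elena is living and takes 1/60.
Diego is living and takes 1/60.
Ximena is living and takes 1/60.
Pilar is living and takes 1/20.
Catalina is living and takes 1/5.
Joaquin is living and takes 1/5.
Soledad predeceased; the 1/5 allotted to Soledad's branch passes to Soledad's issue by representation.
Yago's line is the sole branch at this level, so the full 1/5 passes to Yago's issue by representation.
The 1/5 is divided into 4 equal shares of 1/20 among Nieves, Ramiro, Ursula, Fernando.
Nieves is living and takes 1/20.
Ramiro is living and takes 1/20.
Ursula is living and takes 1/20.
Fernando is living and takes 1/20.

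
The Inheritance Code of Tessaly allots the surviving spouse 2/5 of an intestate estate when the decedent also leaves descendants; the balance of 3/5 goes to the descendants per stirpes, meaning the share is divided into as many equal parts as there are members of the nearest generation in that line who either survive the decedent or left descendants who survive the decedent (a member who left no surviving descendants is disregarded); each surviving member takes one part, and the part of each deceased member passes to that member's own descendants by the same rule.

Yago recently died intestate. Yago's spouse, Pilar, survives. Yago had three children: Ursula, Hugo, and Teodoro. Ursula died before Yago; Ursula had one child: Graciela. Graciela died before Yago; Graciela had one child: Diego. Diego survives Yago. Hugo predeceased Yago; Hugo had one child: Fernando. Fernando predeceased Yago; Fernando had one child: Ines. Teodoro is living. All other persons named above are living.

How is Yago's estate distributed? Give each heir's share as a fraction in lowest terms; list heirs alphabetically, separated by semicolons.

Diego 1/5; Ines 1/5; Pilar 2/5; Teodoro 1/5

Pilar, as surviving spouse, takes 2/5.
The remaining 3/5 passes to Yago's descendants per stirpes.
The 3/5 is divided into 3 equal shares of 1/5 among Ursula, Hugo, Teodoro.
Ursula predeceased; the 1/5 allotted to Ursula's branch passes to Ursula's issue by representation.
Graciela's line is the sole branch at this level, so the full 1/5 passes to Graciela's issue by representation.
Diego is the sole taker at this level and receives the full 1/5.
Hugo predeceased; the 1/5 allotted to Hugo's branch passes to Hugo's issue by representation.
Fernando's line is the sole branch at this level, so the full 1/5 passes to Fernando's issue by representation.
Ines is the sole taker at this level and receives the full 1/5.
Teodoro is living and takes 1/5.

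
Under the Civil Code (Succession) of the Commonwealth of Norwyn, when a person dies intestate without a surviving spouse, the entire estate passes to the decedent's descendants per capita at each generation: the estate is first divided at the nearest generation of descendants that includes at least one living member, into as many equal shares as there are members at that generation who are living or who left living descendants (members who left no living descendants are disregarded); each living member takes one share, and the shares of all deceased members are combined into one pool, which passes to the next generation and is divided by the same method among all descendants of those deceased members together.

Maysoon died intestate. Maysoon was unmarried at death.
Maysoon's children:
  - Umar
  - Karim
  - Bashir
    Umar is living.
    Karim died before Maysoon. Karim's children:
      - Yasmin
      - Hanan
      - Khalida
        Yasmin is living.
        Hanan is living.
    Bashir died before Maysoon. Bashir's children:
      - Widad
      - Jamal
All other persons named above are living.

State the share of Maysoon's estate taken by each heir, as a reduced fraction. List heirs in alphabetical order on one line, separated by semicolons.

Hanan 2/15; Jamal 2/15; Khalida 2/15; Umar 1/3; Widad 2/15; Yasmin 2/15

There is no surviving spouse, so the entire estate passes to Maysoon's descendants per capita at each generation.
At generation 1 (Umar, Karim, Bashir) there are 3 shares of (1)/3 = 1/3 each.
Living: Umar — each takes 1/3.
Deceased: Karim and Bashir. Their combined 2/3 is pooled and carried to generation 2.
At generation 2 (Yasmin, Hanan, Khalida, Widad, Jamal) there are 5 shares of (2/3)/5 = 2/15 each.
Living: Yasmin, Hanan, Khalida, Widad, and Jamal — each takes 2/15.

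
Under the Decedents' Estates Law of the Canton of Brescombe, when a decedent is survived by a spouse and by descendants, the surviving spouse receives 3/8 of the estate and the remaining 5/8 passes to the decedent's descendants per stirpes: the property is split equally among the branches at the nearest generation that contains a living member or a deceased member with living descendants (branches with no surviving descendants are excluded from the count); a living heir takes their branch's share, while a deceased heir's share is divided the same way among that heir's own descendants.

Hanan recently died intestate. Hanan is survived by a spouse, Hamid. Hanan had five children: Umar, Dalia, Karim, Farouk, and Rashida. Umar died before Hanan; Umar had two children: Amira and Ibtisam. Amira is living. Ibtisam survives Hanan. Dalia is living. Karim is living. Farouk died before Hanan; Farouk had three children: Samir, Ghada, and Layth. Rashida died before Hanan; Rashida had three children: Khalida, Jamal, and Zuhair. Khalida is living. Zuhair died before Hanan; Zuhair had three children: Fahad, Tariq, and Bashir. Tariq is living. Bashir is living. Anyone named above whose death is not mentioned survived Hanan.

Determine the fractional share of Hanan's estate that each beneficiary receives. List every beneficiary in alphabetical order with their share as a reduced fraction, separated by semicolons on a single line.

Hamid, as surviving spouse, takes 3/8.
The remaining 5/8 passes to Hanan's descendants per stirpes.
The 5/8 is divided into 5 equal shares of 1/8 among Umar, Dalia, Karim, Farouk, Rashida.
Umar predeceased; the 1/8 allotted to Umar's branch passes to Umar's issue by representation.
The 1/8 is divided into 2 equal shares of 1/16 among Amira, Ibtisam.
Amira is living and takes 1/16.
Ibtisam is living and takes 1/16.
Dalia is living and takes 1/8.
Karim is living and takes 1/8.
Farouk predeceased; the 1/8 allotted to Farouk's branch passes to Farouk's issue by representation.
The 1/8 is divided into 3 equal shares of 1/24 among Samir, Ghada, Layth.
Samir is living and takes 1/24.
Ghada is living and takes 1/24.
Layth is living and takes 1/24.
Rashida predeceased; the 1/8 allotted to Rashida's branch passes to Rashida's issue by representation.
The 1/8 is divided into 3 equal shares of 1/24 among Khalida, Jamal, Zuhair.
Khalida is living and takes 1/24.
Jamal is living and takes 1/24.
Zuhair predeceased; the 1/24 allotted to Zuhair's branch passes to Zuhair's issue by representation.
The 1/24 is divided into 3 equal shares of 1/72 among Fahad, Tariq, Bashir.
Fahad is living and takes 1/72.
Tariq is living and takes 1/72.
Bashir is living and takes 1/72.

Amira 1/16; Bashir 1/72; Dalia 1/8; Fahad 1/72; Ghada 1/24; Hamid 3/8; Ibtisam 1/16; Jamal 1/24; Karim 1/8; Khalida 1/24; Layth 1/24; Samir 1/24; Tariq 1/72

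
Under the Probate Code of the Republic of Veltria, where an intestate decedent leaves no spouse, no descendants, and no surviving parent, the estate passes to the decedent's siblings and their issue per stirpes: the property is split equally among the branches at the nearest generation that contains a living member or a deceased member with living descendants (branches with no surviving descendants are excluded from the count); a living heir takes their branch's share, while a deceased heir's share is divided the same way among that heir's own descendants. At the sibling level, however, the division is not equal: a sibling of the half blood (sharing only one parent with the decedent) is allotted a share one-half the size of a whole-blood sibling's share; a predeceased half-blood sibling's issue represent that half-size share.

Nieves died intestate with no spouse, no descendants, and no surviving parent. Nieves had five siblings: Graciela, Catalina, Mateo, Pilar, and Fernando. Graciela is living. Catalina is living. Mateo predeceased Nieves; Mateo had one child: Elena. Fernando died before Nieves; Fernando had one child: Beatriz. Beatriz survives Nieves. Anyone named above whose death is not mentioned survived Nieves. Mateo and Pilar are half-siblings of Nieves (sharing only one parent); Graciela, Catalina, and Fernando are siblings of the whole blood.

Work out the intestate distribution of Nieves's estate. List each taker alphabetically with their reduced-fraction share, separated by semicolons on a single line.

No spouse, descendants, or parent survives, so the estate passes to Nieves's siblings per stirpes.
Half-blood siblings count for one-half the weight of whole-blood siblings at the initial division.
Dividing 1 in proportion to weights (total weight 4): Graciela (weight 1) → 1/4; Catalina (weight 1) → 1/4; Mateo (weight 1/2) → 1/8; Pilar (weight 1/2) → 1/8; Fernando (weight 1) → 1/4.
Graciela is living and takes 1/4.
Catalina is living and takes 1/4.
Mateo predeceased; the 1/8 allotted to Mateo's branch passes to Mateo's issue by representation.
Elena is the sole taker at this level and receives the full 1/8.
Pilar is living and takes 1/8.
Fernando predeceased; the 1/4 allotted to Fernando's branch passes to Fernando's issue by representation.
Beatriz is the sole taker at this level and receives the full 1/4.

Beatriz 1/4; Catalina 1/4; Elena 1/8; Graciela 1/4; Pilar 1/8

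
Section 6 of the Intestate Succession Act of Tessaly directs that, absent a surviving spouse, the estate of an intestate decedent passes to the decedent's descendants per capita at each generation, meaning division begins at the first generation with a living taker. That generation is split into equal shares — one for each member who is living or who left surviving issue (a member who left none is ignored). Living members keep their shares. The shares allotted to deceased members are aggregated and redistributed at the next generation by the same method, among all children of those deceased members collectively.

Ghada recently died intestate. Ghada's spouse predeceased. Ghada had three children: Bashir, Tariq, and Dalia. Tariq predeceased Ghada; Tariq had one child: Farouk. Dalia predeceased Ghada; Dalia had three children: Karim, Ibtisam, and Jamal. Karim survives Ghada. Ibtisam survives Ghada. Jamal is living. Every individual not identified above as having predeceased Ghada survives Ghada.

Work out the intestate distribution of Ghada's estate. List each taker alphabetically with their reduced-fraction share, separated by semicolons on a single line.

Bashir 1/3; Farouk 1/6; Ibtisam 1/6; Jamal 1/6; Karim 1/6

There is no surviving spouse, so the entire estate passes to Ghada's descendants per capita at each generation.
At generation 1 (Bashir, Tariq, Dalia) there are 3 shares of (1)/3 = 1/3 each.
Living: Bashir — each takes 1/3.
Deceased: Tariq and Dalia. Their combined 2/3 is pooled and carried to generation 2.
At generation 2 (Farouk, Karim, Ibtisam, Jamal) there are 4 shares of (2/3)/4 = 1/6 each.
Living: Farouk, Karim, Ibtisam, and Jamal — each takes 1/6.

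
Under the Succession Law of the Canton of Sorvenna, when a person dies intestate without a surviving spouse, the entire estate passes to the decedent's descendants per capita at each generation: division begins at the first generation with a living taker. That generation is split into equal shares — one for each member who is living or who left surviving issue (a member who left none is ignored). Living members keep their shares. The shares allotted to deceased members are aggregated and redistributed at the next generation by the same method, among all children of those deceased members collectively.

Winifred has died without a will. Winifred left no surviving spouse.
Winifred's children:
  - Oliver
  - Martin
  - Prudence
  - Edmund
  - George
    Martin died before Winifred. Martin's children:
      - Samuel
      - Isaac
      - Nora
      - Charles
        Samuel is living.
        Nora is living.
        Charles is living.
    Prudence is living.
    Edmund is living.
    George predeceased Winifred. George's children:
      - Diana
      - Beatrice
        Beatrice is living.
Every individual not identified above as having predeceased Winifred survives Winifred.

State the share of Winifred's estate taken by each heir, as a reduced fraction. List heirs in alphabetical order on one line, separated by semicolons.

There is no surviving spouse, so the entire estate passes to Winifred's descendants per capita at each generation.
At generation 1 (Oliver, Martin, Prudence, Edmund, George) there are 5 shares of (1)/5 = 1/5 each.
Living: Oliver, Prudence, and Edmund — each takes 1/5.
Deceased: Martin and George. Their combined 2/5 is pooled and carried to generation 2.
At generation 2 (Samuel, Isaac, Nora, Charles, Diana, Beatrice) there are 6 shares of (2/5)/6 = 1/15 each.
Living: Samuel, Isaac, Nora, Charles, Diana, and Beatrice — each takes 1/15.

Beatrice 1/15; Charles 1/15; Diana 1/15; Edmund 1/5; Isaac 1/15; Nora 1/15; Oliver 1/5; Prudence 1/5; Samuel 1/15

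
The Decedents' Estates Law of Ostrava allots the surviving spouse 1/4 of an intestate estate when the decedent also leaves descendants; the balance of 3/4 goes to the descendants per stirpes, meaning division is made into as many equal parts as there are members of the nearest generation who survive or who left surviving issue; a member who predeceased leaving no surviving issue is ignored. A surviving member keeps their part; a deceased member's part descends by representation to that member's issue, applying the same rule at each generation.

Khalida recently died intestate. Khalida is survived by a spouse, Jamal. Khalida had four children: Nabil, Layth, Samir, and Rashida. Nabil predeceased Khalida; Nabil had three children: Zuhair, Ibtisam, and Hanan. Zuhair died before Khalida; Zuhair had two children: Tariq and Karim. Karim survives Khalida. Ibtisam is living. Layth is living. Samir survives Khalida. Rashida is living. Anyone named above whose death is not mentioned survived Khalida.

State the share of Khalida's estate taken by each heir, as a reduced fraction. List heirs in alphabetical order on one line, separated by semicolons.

Hanan 1/16; Ibtisam 1/16; Jamal 1/4; Karim 1/32; Layth 3/16; Rashida 3/16; Samir 3/16; Tariq 1/32

Jamal, as surviving spouse, takes 1/4.
The remaining 3/4 passes to Khalida's descendants per stirpes.
The 3/4 is divided into 4 equal shares of 3/16 among Nabil, Layth, Samir, Rashida.
Nabil predeceased; the 3/16 allotted to Nabil's branch passes to Nabil's issue by representation.
The 3/16 is divided into 3 equal shares of 1/16 among Zuhair, Ibtisam, Hanan.
Zuhair predeceased; the 1/16 allotted to Zuhair's branch passes to Zuhair's issue by representation.
The 1/16 is divided into 2 equal shares of 1/32 among Tariq, Karim.
Tariq is living and takes 1/32.
Karim is living and takes 1/32.
Ibtisam is living and takes 1/16.
Hanan is living and takes 1/16.
Layth is living and takes 3/16.
Samir is living and takes 3/16.
Rashida is living and takes 3/16.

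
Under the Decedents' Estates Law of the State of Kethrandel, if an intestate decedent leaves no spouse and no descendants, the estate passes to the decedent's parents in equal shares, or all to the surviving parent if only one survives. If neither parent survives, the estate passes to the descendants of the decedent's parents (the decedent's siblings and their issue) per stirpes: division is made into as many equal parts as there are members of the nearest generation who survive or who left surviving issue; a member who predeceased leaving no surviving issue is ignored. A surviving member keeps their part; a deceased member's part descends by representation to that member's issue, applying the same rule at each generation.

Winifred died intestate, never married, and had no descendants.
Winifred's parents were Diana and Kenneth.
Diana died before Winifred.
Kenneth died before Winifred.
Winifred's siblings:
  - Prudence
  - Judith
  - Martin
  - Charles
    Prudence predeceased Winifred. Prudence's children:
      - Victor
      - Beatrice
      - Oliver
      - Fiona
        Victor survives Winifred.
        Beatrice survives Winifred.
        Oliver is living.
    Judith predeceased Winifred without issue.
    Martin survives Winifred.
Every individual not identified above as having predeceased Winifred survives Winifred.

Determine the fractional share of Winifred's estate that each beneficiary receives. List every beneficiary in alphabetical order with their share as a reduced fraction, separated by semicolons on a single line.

Neither parent survives and there are no descendants, so the estate passes to Winifred's siblings and their issue per stirpes.
Judith left no surviving issue, so that branch lapses and is disregarded.
The estate is divided into 3 equal shares of 1/3 among Prudence, Martin, Charles.
Prudence predeceased; the 1/3 allotted to Prudence's branch passes to Prudence's issue by representation.
The 1/3 is divided into 4 equal shares of 1/12 among Victor, Beatrice, Oliver, Fiona.
Victor is living and takes 1/12.
Beatrice is living and takes 1/12.
Oliver is living and takes 1/12.
Fiona is living and takes 1/12.
Martin is living and takes 1/3.
Charles is living and takes 1/3.

Beatrice 1/12; Charles 1/3; Fiona 1/12; Martin 1/3; Oliver 1/12; Victor 1/12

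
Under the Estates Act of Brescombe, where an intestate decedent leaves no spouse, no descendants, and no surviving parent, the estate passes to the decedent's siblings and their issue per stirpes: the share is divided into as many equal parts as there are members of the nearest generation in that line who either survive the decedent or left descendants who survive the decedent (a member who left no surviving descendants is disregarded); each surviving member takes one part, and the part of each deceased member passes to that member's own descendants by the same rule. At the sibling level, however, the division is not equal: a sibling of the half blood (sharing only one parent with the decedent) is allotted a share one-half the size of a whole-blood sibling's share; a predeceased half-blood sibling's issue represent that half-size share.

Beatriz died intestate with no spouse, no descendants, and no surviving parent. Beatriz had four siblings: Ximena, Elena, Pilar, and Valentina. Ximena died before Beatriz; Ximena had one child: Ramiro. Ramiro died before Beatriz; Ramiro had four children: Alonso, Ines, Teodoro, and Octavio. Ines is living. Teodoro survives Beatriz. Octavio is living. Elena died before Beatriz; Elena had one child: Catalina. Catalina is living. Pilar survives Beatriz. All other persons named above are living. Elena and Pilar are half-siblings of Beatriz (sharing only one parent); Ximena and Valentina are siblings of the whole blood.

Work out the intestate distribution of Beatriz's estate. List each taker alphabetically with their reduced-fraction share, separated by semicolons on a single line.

No spouse, descendants, or parent survives, so the estate passes to Beatriz's siblings per stirpes.
Half-blood siblings count for one-half the weight of whole-blood siblings at the initial division.
Dividing 1 in proportion to weights (total weight 3): Ximena (weight 1) → 1/3; Elena (weight 1/2) → 1/6; Pilar (weight 1/2) → 1/6; Valentina (weight 1) → 1/3.
Ximena predeceased; the 1/3 allotted to Ximena's branch passes to Ximena's issue by representation.
Ramiro's line is the sole branch at this level, so the full 1/3 passes to Ramiro's issue by representation.
The 1/3 is divided into 4 equal shares of 1/12 among Alonso, Ines, Teodoro, Octavio.
Alonso is living and takes 1/12.
Ines is living and takes 1/12.
Teodoro is living and takes 1/12.
Octavio is living and takes 1/12.
Elena predeceased; the 1/6 allotted to Elena's branch passes to Elena's issue by representation.
Catalina is the sole taker at this level and receives the full 1/6.
Pilar is living and takes 1/6.
Valentina is living and takes 1/3.

Alonso 1/12; Catalina 1/6; Ines 1/12; Octavio 1/12; Pilar 1/6; Teodoro 1/12; Valentina 1/3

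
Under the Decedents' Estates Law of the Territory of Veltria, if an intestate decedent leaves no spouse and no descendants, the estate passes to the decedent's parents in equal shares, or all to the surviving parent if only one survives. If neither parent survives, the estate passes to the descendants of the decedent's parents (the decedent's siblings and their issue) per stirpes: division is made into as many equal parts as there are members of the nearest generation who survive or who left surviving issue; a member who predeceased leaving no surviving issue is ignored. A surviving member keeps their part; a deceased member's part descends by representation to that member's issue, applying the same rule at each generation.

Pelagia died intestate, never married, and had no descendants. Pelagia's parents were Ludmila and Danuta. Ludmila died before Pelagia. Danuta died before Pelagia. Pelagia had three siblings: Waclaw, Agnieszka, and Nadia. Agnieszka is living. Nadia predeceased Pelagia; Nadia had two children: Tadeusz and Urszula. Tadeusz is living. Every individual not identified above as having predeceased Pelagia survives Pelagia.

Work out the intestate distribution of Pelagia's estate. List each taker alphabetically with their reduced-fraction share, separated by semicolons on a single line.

Neither parent survives and there are no descendants, so the estate passes to Pelagia's siblings and their issue per stirpes.
The estate is divided into 3 equal shares of 1/3 among Waclaw, Agnieszka, Nadia.
Waclaw is living and takes 1/3.
Agnieszka is living and takes 1/3.
Nadia predeceased; the 1/3 allotted to Nadia's branch passes to Nadia's issue by representation.
The 1/3 is divided into 2 equal shares of 1/6 among Tadeusz, Urszula.
Tadeusz is living and takes 1/6.
Urszula is living and takes 1/6.

Agnieszka 1/3; Tadeusz 1/6; Urszula 1/6; Waclaw 1/3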